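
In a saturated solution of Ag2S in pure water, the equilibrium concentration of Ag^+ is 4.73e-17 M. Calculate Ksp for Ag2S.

Ag2S(s) <=> 2 Ag^+(aq) + S^2-(aq)
Stoichiometry gives [S^2-] = (1/2)[Ag^+] = 2.365 x 10^-17 M.
Ksp = [Ag^+]^2[S^2-]
Ksp = (4.73 x 10^-17)^2 × 2.365 × 10^-17 = 5.29 × 10^-50

5.29 × 10^-50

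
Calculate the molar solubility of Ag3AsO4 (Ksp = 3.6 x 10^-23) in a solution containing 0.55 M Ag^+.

2.2 × 10^-22 M

Ag3AsO4(s) <=> 3 Ag^+ + AsO4^3-
Ksp = [Ag^+]^3[AsO4^3-]
Let s be the molar solubility in this solution. [Ag^+] = 0.55 + 3s ≈ 0.55, [AsO4^3-] = s (Ksp is small, so little additional dissolves).
Ksp ≈ (0.55)^3 × s
s = 2.2 × 10^-22 M
Check: 3s = 6.5 × 10^-22 ≪ 0.55, so the approximation is valid.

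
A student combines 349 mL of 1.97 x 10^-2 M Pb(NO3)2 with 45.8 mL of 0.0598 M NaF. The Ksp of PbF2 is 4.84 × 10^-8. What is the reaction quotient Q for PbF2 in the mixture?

Total volume = 349 + 45.8 = 394.8 mL.
[Pb^2+] = 1.97 x 10^-2 × (349/394.8) = 1.741 × 10^-2 M
[F^-] = 5.98 x 10^-2 × (45.8/394.8) = 6.937 x 10^-3 M
PbF2(s) ⇌ Pb^2+(aq) + 2 F^-(aq), so Q = [Pb^2+][F^-]^2
Q = (1.741 × 10^-2)(6.937 × 10^-3)^2 = 8.38 × 10^-7
Q > Ksp, so PbF2 will precipitate.

Q ≈ 8.38 x 10^-7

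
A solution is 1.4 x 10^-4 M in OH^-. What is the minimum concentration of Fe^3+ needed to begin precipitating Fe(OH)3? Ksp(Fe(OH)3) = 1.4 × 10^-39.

Fe(OH)3(s) <=> Fe^3+ + 3 OH^-
Ksp = [Fe^3+][OH^-]^3
Precipitation begins when Q = Ksp. With [OH^-] = 1.4 x 10^-4 M:
1.4 × 10^-39 = (1.4 x 10^-4)^3 × [Fe^3+]
[Fe^3+] = (1.4 × 10^-39 / 2.74 × 10^-12) = 5.1 × 10^-28 M

5.1e-28 M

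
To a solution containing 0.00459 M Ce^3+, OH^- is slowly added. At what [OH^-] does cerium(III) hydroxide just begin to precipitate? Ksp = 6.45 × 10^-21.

[OH^-] = 1.12e-6 M

Ce(OH)3(s) <=> Ce^3+(aq) + 3 OH^-(aq)
Ksp = [Ce^3+][OH^-]^3
Precipitation begins when Q = Ksp. With [Ce^3+] = 0.00459 M:
6.45 × 10^-21 = (0.00459) × [OH^-]^3
[OH^-] = (6.45 × 10^-21 / 4.59 x 10^-3)^(1/3) = 1.12 × 10^-6 M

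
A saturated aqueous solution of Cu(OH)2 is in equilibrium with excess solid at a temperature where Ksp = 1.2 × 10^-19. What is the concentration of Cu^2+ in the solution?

[Cu^2+] ≈ 3.1 x 10^-7 M

Cu(OH)2(s) <=> Cu^2+(aq) + 2 OH^-(aq)
Ksp = [Cu^2+][OH^-]^2
Let s = molar solubility. Then [Cu^2+] = s and [OH^-] = 2s.
Substituting: Ksp = s(2s)^2 = 4s^3
s^3 = 1.2 × 10^-19 / 4, so s = 3.11 x 10^-7 M
[Cu^2+] = s = 3.1 × 10^-7 M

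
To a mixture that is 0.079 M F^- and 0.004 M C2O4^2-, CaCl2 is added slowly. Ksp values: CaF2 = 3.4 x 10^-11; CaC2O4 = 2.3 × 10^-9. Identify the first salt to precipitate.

Precipitation of each salt starts when its ion product equals its Ksp.
For CaF2: 3.4 x 10^-11 = (0.079)^2 × [Ca^2+]  ⇒  [Ca^2+] = 5.4 × 10^-9 M.
For CaC2O4: 2.3 × 10^-9 = 0.004 × [Ca^2+]  ⇒  [Ca^2+] = 5.8 x 10^-7 M.
The salt with the lower threshold [Ca^2+] precipitates first: CaF2.

CaF2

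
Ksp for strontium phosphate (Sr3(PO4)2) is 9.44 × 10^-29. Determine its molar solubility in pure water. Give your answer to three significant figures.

9.73e-7 M

Sr3(PO4)2(s) <=> 3 Sr^2+(aq) + 2 PO4^3-(aq)
Ksp = [Sr^2+]^3[PO4^3-]^2
If s mol/L of Sr3(PO4)2 dissolves, [Sr^2+] = 3s and [PO4^3-] = 2s.
Substituting: Ksp = (3s)^3(2s)^2 = 108s^5
Solving, s = (9.44 × 10^-29/108)^(1/5) = 9.73 × 10^-7 M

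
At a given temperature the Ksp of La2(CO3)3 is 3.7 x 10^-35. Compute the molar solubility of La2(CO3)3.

La2(CO3)3(s) <=> 2 La^3+ + 3 CO3^2-
Ksp = [La^3+]^2[CO3^2-]^3
For each mole of La2(CO3)3 that dissolves: [La^3+] = 2s, [CO3^2-] = 3s.
Substituting: Ksp = (2s)^2(3s)^3 = 108s^5
Solving, s = (3.7 x 10^-35/108)^(1/5) = 5.1 × 10^-8 M

s ≈ 5.1e-8 M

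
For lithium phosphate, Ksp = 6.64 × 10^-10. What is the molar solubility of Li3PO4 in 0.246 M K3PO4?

s = 4.64 × 10^-4 M

Li3PO4(s) ⇌ 3 Li^+ + PO4^3-
Ksp = [Li^+]^3[PO4^3-]
Let s = moles of Li3PO4 that dissolve per litre. [Li^+] = 3s, [PO4^3-] = 0.246 + s ≈ 0.246 (Ksp is small, so little additional dissolves).
Ksp ≈ (3s)^3 × 0.246
s = 4.64 x 10^-4 M
Check: s = 4.6 × 10^-4 ≪ 0.246, so the approximation is valid.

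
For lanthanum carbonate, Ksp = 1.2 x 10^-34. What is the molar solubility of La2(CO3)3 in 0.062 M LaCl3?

s ≈ 1.0 × 10^-11 M

La2(CO3)3(s) ⇌ 2 La^3+ + 3 CO3^2-
Ksp = [La^3+]^2[CO3^2-]^3
If s mol/L dissolves here, [La^3+] = 0.062 + 2s ≈ 0.062, [CO3^2-] = 3s (common-ion effect: La^3+ is already 0.062 M).
Ksp ≈ (0.062)^2 × (3s)^3
s = 1.0 × 10^-11 M
Check: 2s = 2.1 × 10^-11 ≪ 0.062, so the approximation is valid.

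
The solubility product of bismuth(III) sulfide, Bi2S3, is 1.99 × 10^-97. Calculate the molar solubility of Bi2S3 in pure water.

1.79 × 10^-20 M

Bi2S3(s) ⇌ 2 Bi^3+(aq) + 3 S^2-(aq)
Ksp = [Bi^3+]^2[S^2-]^3
If s mol/L of Bi2S3 dissolves, [Bi^3+] = 2s and [S^2-] = 3s.
So Ksp = (2s)^2 × (3s)^3 = 108s^5
s^5 = 1.99 × 10^-97 / 108, so s = 1.79 × 10^-20 M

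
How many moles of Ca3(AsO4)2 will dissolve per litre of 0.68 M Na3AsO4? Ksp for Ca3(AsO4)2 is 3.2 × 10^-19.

Ca3(AsO4)2(s) <=> 3 Ca^2+ + 2 AsO4^3-
Ksp = [Ca^2+]^3[AsO4^3-]^2
Let s be the molar solubility in this solution. [Ca^2+] = 3s, [AsO4^3-] = 0.68 + 2s ≈ 0.68 (common-ion effect: AsO4^3- is already 0.68 M).
Ksp ≈ (3s)^3 × (0.68)^2
s = 2.9 × 10^-7 M
Check: 2s = 5.9 × 10^-7 ≪ 0.68, so the approximation is valid.

2.9 × 10^-7 M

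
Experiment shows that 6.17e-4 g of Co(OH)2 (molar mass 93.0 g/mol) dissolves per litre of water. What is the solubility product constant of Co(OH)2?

Molar solubility s = (6.17 × 10^-4 g/L) / (93.0 g/mol) = 6.634 × 10^-6 M.
Co(OH)2(s) ⇌ Co^2+ + 2 OH^-
Let s = molar solubility. Then [Co^2+] = s and [OH^-] = 2s.
Ksp = [Co^2+][OH^-]^2
So Ksp = s × (2s)^2 = 4s^3
With s = 6.634 × 10^-6: Ksp = 1.17 × 10^-15

Ksp ≈ 1.17 × 10^-15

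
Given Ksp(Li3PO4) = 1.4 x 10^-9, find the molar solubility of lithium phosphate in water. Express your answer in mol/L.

s = 2.7e-3 M

Li3PO4(s) <=> 3 Li^+(aq) + PO4^3-(aq)
Ksp = [Li^+]^3[PO4^3-]
With molar solubility s: [Li^+] = 3s, [PO4^3-] = s.
Ksp = (3s)^3s = 27s^4
s = (1.4 x 10^-9 / 27)^(1/4) = 2.7 × 10^-3 M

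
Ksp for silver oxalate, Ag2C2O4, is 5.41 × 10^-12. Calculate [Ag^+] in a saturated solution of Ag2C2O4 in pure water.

[Ag^+] = 2.21e-4 M

Ag2C2O4(s) ⇌ 2 Ag^+ + C2O4^2-
Ksp = [Ag^+]^2[C2O4^2-]
With molar solubility s: [Ag^+] = 2s, [C2O4^2-] = s.
Substituting: Ksp = (2s)^2s = 4s^3
s = (5.41 × 10^-12 / 4)^(1/3) = 1.106 × 10^-4 M
[Ag^+] = 2s = 2.21 x 10^-4 M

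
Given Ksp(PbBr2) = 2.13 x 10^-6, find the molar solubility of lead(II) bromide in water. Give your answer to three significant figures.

8.11 × 10^-3 M

PbBr2(s) <=> Pb^2+ + 2 Br^-
Ksp = [Pb^2+][Br^-]^2
For each mole of PbBr2 that dissolves: [Pb^2+] = s, [Br^-] = 2s.
So Ksp = s × (2s)^2 = 4s^3
s = (2.13 x 10^-6 / 4)^(1/3) = 8.11 × 10^-3 M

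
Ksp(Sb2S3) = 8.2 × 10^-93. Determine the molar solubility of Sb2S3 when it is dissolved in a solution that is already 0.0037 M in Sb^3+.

s ≈ 2.8e-30 M

Sb2S3(s) ⇌ 2 Sb^3+ + 3 S^2-
Ksp = [Sb^3+]^2[S^2-]^3
Let s be the molar solubility in this solution. [Sb^3+] = 0.0037 + 2s ≈ 0.0037, [S^2-] = 3s (common-ion effect: Sb^3+ is already 0.0037 M).
Ksp ≈ (0.0037)^2 × (3s)^3
s = 2.8 x 10^-30 M
Check: 2s = 5.6 × 10^-30 ≪ 0.0037, so the approximation is valid.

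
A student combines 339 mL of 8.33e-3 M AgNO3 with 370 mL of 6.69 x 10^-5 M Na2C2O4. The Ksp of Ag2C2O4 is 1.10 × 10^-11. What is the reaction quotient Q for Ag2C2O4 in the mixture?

5.54e-10

Total volume = 339 + 370 = 709 mL.
[Ag^+] = 8.33 x 10^-3 × (339/709) = 3.983 x 10^-3 M
[C2O4^2-] = 6.69 × 10^-5 × (370/709) = 3.491 × 10^-5 M
Ag2C2O4(s) <=> 2 Ag^+(aq) + C2O4^2-(aq), so Q = [Ag^+]^2[C2O4^2-]
Q = (3.983 x 10^-3)^2(3.491 x 10^-5) = 5.54 x 10^-10
Q > Ksp, so Ag2C2O4 will precipitate.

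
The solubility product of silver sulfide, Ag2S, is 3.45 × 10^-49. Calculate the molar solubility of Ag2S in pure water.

Ag2S(s) <=> 2 Ag^+(aq) + S^2-(aq)
Ksp = [Ag^+]^2[S^2-]
If s mol/L of Ag2S dissolves, [Ag^+] = 2s and [S^2-] = s.
Ksp = (2s)^2s = 4s^3
Solving, s = (3.45 × 10^-49/4)^(1/3) = 4.42 x 10^-17 M

s ≈ 4.42e-17 M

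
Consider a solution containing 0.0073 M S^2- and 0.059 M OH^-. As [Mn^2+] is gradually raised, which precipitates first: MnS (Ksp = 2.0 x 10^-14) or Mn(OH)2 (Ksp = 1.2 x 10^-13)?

Precipitation of each salt starts when its ion product equals its Ksp.
For MnS: 2.0 x 10^-14 = 0.0073 × [Mn^2+]  ⇒  [Mn^2+] = 2.7 x 10^-12 M.
For Mn(OH)2: 1.2 x 10^-13 = (0.059)^2 × [Mn^2+]  ⇒  [Mn^2+] = 3.4 × 10^-11 M.
The salt with the lower threshold [Mn^2+] precipitates first: MnS.

MnS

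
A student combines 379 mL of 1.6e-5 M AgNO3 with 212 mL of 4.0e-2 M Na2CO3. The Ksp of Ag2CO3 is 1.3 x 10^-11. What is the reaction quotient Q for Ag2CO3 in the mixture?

Total volume = 379 + 212 = 591 mL.
[Ag^+] = 1.6 × 10^-5 × (379/591) = 1.03 × 10^-5 M
[CO3^2-] = 4.0 × 10^-2 × (212/591) = 1.43 × 10^-2 M
Ag2CO3(s) ⇌ 2 Ag^+(aq) + CO3^2-(aq), so Q = [Ag^+]^2[CO3^2-]
Q = (1.03 × 10^-5)^2(1.43 x 10^-2) = 1.5 x 10^-12
Q < Ksp, so no precipitate of Ag2CO3 forms.

1.5 × 10^-12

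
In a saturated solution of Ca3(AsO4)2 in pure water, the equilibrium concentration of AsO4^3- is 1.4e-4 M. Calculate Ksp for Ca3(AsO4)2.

Ca3(AsO4)2(s) <=> 3 Ca^2+(aq) + 2 AsO4^3-(aq)
Stoichiometry gives [Ca^2+] = (3/2)[AsO4^3-] = 2.10 × 10^-4 M.
Ksp = [Ca^2+]^3[AsO4^3-]^2
Ksp = (2.10 × 10^-4)^3 × (1.4 × 10^-4)^2 = 1.8 × 10^-19

Ksp = 1.8e-19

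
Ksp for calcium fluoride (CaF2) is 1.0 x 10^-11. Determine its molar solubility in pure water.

CaF2(s) ⇌ Ca^2+ + 2 F^-
Ksp = [Ca^2+][F^-]^2
With molar solubility s: [Ca^2+] = s, [F^-] = 2s.
Substituting: Ksp = s(2s)^2 = 4s^3
Solving, s = (1.0 x 10^-11/4)^(1/3) = 1.4 × 10^-4 M

s ≈ 1.4e-4 M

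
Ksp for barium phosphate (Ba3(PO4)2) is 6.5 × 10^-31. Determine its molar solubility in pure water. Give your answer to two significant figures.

s = 3.6e-7 M

Ba3(PO4)2(s) ⇌ 3 Ba^2+(aq) + 2 PO4^3-(aq)
Ksp = [Ba^2+]^3[PO4^3-]^2
With molar solubility s: [Ba^2+] = 3s, [PO4^3-] = 2s.
Ksp = (3s)^3(2s)^2 = 108s^5
Solving, s = (6.5 × 10^-31/108)^(1/5) = 3.6 × 10^-7 M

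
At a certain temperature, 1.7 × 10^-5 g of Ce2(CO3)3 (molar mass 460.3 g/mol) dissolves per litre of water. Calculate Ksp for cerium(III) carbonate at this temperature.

Molar solubility s = (1.7 × 10^-5 g/L) / (460.3 g/mol) = 3.69 x 10^-8 M.
Ce2(CO3)3(s) ⇌ 2 Ce^3+ + 3 CO3^2-
For each mole of Ce2(CO3)3 that dissolves: [Ce^3+] = 2s, [CO3^2-] = 3s.
Ksp = [Ce^3+]^2[CO3^2-]^3
So Ksp = (2s)^2 × (3s)^3 = 108s^5
Ksp = 108 × (3.69 x 10^-8)^5 = 7.4 x 10^-36

Ksp ≈ 7.4 × 10^-36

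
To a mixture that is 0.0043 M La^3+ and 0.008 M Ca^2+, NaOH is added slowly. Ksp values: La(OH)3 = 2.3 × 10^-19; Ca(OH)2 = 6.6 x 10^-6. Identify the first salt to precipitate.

La(OH)3

Precipitation of each salt starts when its ion product equals its Ksp.
For La(OH)3: 2.3 × 10^-19 = 0.0043 × [OH^-]^3  ⇒  [OH^-] = 3.8 × 10^-6 M.
For Ca(OH)2: 6.6 x 10^-6 = 0.008 × [OH^-]^2  ⇒  [OH^-] = 2.9 × 10^-2 M.
The salt with the lower threshold [OH^-] precipitates first: La(OH)3.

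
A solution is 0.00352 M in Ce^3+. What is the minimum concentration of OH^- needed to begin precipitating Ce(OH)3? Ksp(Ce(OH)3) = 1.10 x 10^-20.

Ce(OH)3(s) ⇌ Ce^3+(aq) + 3 OH^-(aq)
Ksp = [Ce^3+][OH^-]^3
Precipitation begins when Q = Ksp. With [Ce^3+] = 0.00352 M:
1.10 x 10^-20 = (0.00352) × [OH^-]^3
[OH^-] = (1.10 x 10^-20 / 3.52 × 10^-3)^(1/3) = 1.46 × 10^-6 M

[OH^-] ≈ 1.46 × 10^-6 M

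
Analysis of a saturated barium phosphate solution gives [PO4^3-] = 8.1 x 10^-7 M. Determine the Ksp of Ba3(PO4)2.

Ksp = 1.2e-30

Ba3(PO4)2(s) ⇌ 3 Ba^2+(aq) + 2 PO4^3-(aq)
Stoichiometry gives [Ba^2+] = (3/2)[PO4^3-] = 1.22 × 10^-6 M.
Ksp = [Ba^2+]^3[PO4^3-]^2
Ksp = (1.22 × 10^-6)^3 × (8.1 x 10^-7)^2 = 1.2 x 10^-30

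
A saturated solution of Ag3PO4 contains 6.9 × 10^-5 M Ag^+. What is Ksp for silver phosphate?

Ag3PO4(s) <=> 3 Ag^+ + PO4^3-
Stoichiometry gives [PO4^3-] = (1/3)[Ag^+] = 2.30 x 10^-5 M.
Ksp = [Ag^+]^3[PO4^3-]
Ksp = (6.9 x 10^-5)^3 × 2.30 × 10^-5 = 7.6 × 10^-18

7.6e-18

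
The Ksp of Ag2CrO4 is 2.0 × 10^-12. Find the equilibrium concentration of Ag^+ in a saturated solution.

Ag2CrO4(s) ⇌ 2 Ag^+ + CrO4^2-
Ksp = [Ag^+]^2[CrO4^2-]
With molar solubility s: [Ag^+] = 2s, [CrO4^2-] = s.
Ksp = (2s)^2s = 4s^3
Solving, s = (2.0 × 10^-12/4)^(1/3) = 7.94 × 10^-5 M
[Ag^+] = 2s = 1.6 x 10^-4 M

[Ag^+] ≈ 1.6e-4 M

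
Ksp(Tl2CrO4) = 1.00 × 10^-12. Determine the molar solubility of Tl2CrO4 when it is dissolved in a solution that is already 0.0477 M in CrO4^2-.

s ≈ 2.29 x 10^-6 M

Tl2CrO4(s) ⇌ 2 Tl^+(aq) + CrO4^2-(aq)
Ksp = [Tl^+]^2[CrO4^2-]
If s mol/L dissolves here, [Tl^+] = 2s, [CrO4^2-] = 0.0477 + s ≈ 0.0477 (common-ion effect: CrO4^2- is already 0.0477 M).
Ksp ≈ (2s)^2 × 0.0477
s = 2.29 x 10^-6 M
Check: s = 2.3 × 10^-6 ≪ 0.0477, so the approximation is valid.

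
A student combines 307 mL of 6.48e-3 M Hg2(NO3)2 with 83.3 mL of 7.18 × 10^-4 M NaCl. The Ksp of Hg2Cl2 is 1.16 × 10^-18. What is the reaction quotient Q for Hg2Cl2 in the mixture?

1.20 × 10^-10

Total volume = 307 + 83.3 = 390.3 mL.
[Hg2^2+] = 6.48 × 10^-3 × (307/390.3) = 5.097 × 10^-3 M
[Cl^-] = 7.18 × 10^-4 × (83.3/390.3) = 1.532 x 10^-4 M
Hg2Cl2(s) ⇌ Hg2^2+ + 2 Cl^-, so Q = [Hg2^2+][Cl^-]^2
Q = (5.097 × 10^-3)(1.532 × 10^-4)^2 = 1.20 × 10^-10
Q > Ksp, so Hg2Cl2 will precipitate.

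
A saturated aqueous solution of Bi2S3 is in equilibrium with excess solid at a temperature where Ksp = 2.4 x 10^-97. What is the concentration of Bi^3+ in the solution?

Bi2S3(s) ⇌ 2 Bi^3+ + 3 S^2-
Ksp = [Bi^3+]^2[S^2-]^3
Let s = molar solubility. Then [Bi^3+] = 2s and [S^2-] = 3s.
Ksp = (2s)^2(3s)^3 = 108s^5
Solving, s = (2.4 x 10^-97/108)^(1/5) = 1.86 x 10^-20 M
[Bi^3+] = 2s = 3.7 x 10^-20 M

[Bi^3+] = 3.7 × 10^-20 M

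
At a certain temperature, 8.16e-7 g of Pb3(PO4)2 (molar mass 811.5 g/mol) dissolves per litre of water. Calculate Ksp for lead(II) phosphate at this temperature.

Ksp ≈ 1.11 x 10^-43

Molar solubility s = (8.16 × 10^-7 g/L) / (811.5 g/mol) = 1.006 × 10^-9 M.
Pb3(PO4)2(s) ⇌ 3 Pb^2+ + 2 PO4^3-
With molar solubility s: [Pb^2+] = 3s, [PO4^3-] = 2s.
Ksp = [Pb^2+]^3[PO4^3-]^2
So Ksp = (3s)^3 × (2s)^2 = 108s^5
Ksp = 108 × (1.006 × 10^-9)^5 = 1.11 x 10^-43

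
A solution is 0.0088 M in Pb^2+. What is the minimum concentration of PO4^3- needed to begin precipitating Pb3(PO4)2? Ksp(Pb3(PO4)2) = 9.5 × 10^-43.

[PO4^3-] ≈ 1.2 x 10^-18 M

Pb3(PO4)2(s) ⇌ 3 Pb^2+(aq) + 2 PO4^3-(aq)
Ksp = [Pb^2+]^3[PO4^3-]^2
Precipitation begins when Q = Ksp. With [Pb^2+] = 0.0088 M:
9.5 × 10^-43 = (0.0088)^3 × [PO4^3-]^2
[PO4^3-] = (9.5 × 10^-43 / 6.81 × 10^-7)^(1/2) = 1.2 × 10^-18 M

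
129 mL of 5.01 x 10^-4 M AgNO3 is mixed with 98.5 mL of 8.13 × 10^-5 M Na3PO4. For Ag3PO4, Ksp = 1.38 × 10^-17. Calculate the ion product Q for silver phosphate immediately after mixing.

Total volume = 129 + 98.5 = 227.5 mL.
[Ag^+] = 5.01 × 10^-4 × (129/227.5) = 2.841 × 10^-4 M
[PO4^3-] = 8.13 × 10^-5 × (98.5/227.5) = 3.520 × 10^-5 M
Ag3PO4(s) ⇌ 3 Ag^+(aq) + PO4^3-(aq), so Q = [Ag^+]^3[PO4^3-]
Q = (2.841 × 10^-4)^3(3.520 × 10^-5) = 8.07 × 10^-16
Q > Ksp, so Ag3PO4 will precipitate.

Q ≈ 8.07e-16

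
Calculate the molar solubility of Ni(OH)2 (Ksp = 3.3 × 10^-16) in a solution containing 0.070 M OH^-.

6.7e-14 M

Ni(OH)2(s) ⇌ Ni^2+ + 2 OH^-
Ksp = [Ni^2+][OH^-]^2
Let s = moles of Ni(OH)2 that dissolve per litre. [Ni^2+] = s, [OH^-] = 0.070 + 2s ≈ 0.070 (since the OH^- already present dominates).
Ksp ≈ s × (0.070)^2
s = 6.7 x 10^-14 M
Check: 2s = 1.3 × 10^-13 ≪ 0.070, so the approximation is valid.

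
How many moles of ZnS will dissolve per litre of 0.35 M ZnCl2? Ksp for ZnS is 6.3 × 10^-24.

1.8 × 10^-23 M

ZnS(s) <=> Zn^2+ + S^2-
Ksp = [Zn^2+][S^2-]
Let s = moles of ZnS that dissolve per litre. [Zn^2+] = 0.35 + s ≈ 0.35, [S^2-] = s (Ksp is small, so little additional dissolves).
Ksp ≈ 0.35 × s
s = 1.8 × 10^-23 M
Check: s = 1.8 × 10^-23 ≪ 0.35, so the approximation is valid.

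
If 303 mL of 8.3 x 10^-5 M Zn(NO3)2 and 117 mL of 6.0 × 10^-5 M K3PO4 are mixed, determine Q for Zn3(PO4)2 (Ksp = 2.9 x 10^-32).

Q ≈ 6.0 x 10^-23

Total volume = 303 + 117 = 420 mL.
[Zn^2+] = 8.3 × 10^-5 × (303/420) = 5.99 x 10^-5 M
[PO4^3-] = 6.0 × 10^-5 × (117/420) = 1.67 x 10^-5 M
Zn3(PO4)2(s) ⇌ 3 Zn^2+(aq) + 2 PO4^3-(aq), so Q = [Zn^2+]^3[PO4^3-]^2
Q = (5.99 x 10^-5)^3(1.67 x 10^-5)^2 = 6.0 × 10^-23
Q > Ksp, so Zn3(PO4)2 will precipitate.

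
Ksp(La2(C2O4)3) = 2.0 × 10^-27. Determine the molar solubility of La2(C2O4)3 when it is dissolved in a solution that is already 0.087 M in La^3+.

La2(C2O4)3(s) <=> 2 La^3+ + 3 C2O4^2-
Ksp = [La^3+]^2[C2O4^2-]^3
If s mol/L dissolves here, [La^3+] = 0.087 + 2s ≈ 0.087, [C2O4^2-] = 3s (common-ion effect: La^3+ is already 0.087 M).
Ksp ≈ (0.087)^2 × (3s)^3
s = 2.1 x 10^-9 M
Check: 2s = 4.3 x 10^-9 ≪ 0.087, so the approximation is valid.

2.1 x 10^-9 M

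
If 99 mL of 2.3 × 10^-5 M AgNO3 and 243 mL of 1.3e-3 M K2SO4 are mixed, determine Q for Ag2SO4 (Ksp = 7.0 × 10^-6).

Total volume = 99 + 243 = 342 mL.
[Ag^+] = 2.3 x 10^-5 × (99/342) = 6.66 × 10^-6 M
[SO4^2-] = 1.3 × 10^-3 × (243/342) = 9.24 × 10^-4 M
Ag2SO4(s) <=> 2 Ag^+(aq) + SO4^2-(aq), so Q = [Ag^+]^2[SO4^2-]
Q = (6.66 x 10^-6)^2(9.24 x 10^-4) = 4.1 x 10^-14
Q < Ksp, so no precipitate of Ag2SO4 forms.

Q ≈ 4.1e-14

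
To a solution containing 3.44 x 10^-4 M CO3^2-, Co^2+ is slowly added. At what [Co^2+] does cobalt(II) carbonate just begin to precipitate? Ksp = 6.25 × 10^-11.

[Co^2+] ≈ 1.82e-7 M

CoCO3(s) <=> Co^2+ + CO3^2-
Ksp = [Co^2+][CO3^2-]
Precipitation begins when Q = Ksp. With [CO3^2-] = 3.44 x 10^-4 M:
6.25 × 10^-11 = (3.44 x 10^-4) × [Co^2+]
[Co^2+] = (6.25 × 10^-11 / 3.44 x 10^-4) = 1.82 x 10^-7 M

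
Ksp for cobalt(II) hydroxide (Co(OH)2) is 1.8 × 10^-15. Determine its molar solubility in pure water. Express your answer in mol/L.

Co(OH)2(s) <=> Co^2+ + 2 OH^-
Ksp = [Co^2+][OH^-]^2
With molar solubility s: [Co^2+] = s, [OH^-] = 2s.
So Ksp = s × (2s)^2 = 4s^3
s^3 = 1.8 × 10^-15 / 4, so s = 7.7 × 10^-6 M

s = 7.7e-6 M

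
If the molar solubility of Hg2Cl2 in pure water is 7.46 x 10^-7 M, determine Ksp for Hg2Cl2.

Hg2Cl2(s) <=> Hg2^2+(aq) + 2 Cl^-(aq)
Let s = molar solubility. Then [Hg2^2+] = s and [Cl^-] = 2s.
Ksp = [Hg2^2+][Cl^-]^2
So Ksp = s × (2s)^2 = 4s^3
Ksp = 4 × (7.46 × 10^-7)^3 = 1.66 × 10^-18

Ksp = 1.66 × 10^-18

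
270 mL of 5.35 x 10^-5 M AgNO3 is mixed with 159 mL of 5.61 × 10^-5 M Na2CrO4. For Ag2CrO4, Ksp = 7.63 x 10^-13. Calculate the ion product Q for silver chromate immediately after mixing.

Total volume = 270 + 159 = 429 mL.
[Ag^+] = 5.35 x 10^-5 × (270/429) = 3.367 × 10^-5 M
[CrO4^2-] = 5.61 × 10^-5 × (159/429) = 2.079 × 10^-5 M
Ag2CrO4(s) ⇌ 2 Ag^+(aq) + CrO4^2-(aq), so Q = [Ag^+]^2[CrO4^2-]
Q = (3.367 × 10^-5)^2(2.079 × 10^-5) = 2.36 × 10^-14
Q < Ksp, so no precipitate of Ag2CrO4 forms.

Q ≈ 2.36e-14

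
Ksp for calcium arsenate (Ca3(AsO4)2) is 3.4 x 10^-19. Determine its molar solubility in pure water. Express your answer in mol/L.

7.9 × 10^-5 M

Ca3(AsO4)2(s) <=> 3 Ca^2+(aq) + 2 AsO4^3-(aq)
Ksp = [Ca^2+]^3[AsO4^3-]^2
For each mole of Ca3(AsO4)2 that dissolves: [Ca^2+] = 3s, [AsO4^3-] = 2s.
Ksp = (3s)^3(2s)^2 = 108s^5
s = (3.4 x 10^-19 / 108)^(1/5) = 7.9 × 10^-5 M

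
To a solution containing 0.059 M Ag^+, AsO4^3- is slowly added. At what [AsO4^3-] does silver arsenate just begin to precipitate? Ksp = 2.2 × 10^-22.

Ag3AsO4(s) ⇌ 3 Ag^+ + AsO4^3-
Ksp = [Ag^+]^3[AsO4^3-]
Precipitation begins when Q = Ksp. With [Ag^+] = 0.059 M:
2.2 × 10^-22 = (0.059)^3 × [AsO4^3-]
[AsO4^3-] = (2.2 × 10^-22 / 2.05 × 10^-4) = 1.1 × 10^-18 M

[AsO4^3-] ≈ 1.1e-18 M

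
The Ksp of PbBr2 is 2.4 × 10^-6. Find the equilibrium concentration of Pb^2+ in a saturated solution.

PbBr2(s) ⇌ Pb^2+(aq) + 2 Br^-(aq)
Ksp = [Pb^2+][Br^-]^2
Let s = molar solubility. Then [Pb^2+] = s and [Br^-] = 2s.
Substituting: Ksp = s(2s)^2 = 4s^3
s^3 = 2.4 × 10^-6 / 4, so s = 8.43 x 10^-3 M
[Pb^2+] = s = 8.4 x 10^-3 M

[Pb^2+] ≈ 8.4 × 10^-3 M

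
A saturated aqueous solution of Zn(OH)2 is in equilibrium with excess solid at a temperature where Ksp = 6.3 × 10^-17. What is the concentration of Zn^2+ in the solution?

[Zn^2+] = 2.5 x 10^-6 M

Zn(OH)2(s) <=> Zn^2+ + 2 OH^-
Ksp = [Zn^2+][OH^-]^2
Let s = molar solubility. Then [Zn^2+] = s and [OH^-] = 2s.
Substituting: Ksp = s(2s)^2 = 4s^3
s^3 = 6.3 × 10^-17 / 4, so s = 2.51 × 10^-6 M
[Zn^2+] = s = 2.5 × 10^-6 M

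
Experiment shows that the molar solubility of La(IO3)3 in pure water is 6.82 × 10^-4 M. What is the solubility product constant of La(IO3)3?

La(IO3)3(s) ⇌ La^3+ + 3 IO3^-
Let s = molar solubility. Then [La^3+] = s and [IO3^-] = 3s.
Ksp = [La^3+][IO3^-]^3
So Ksp = s × (3s)^3 = 27s^4
Ksp = 27 × (6.82 × 10^-4)^4 = 5.84 × 10^-12

5.84e-12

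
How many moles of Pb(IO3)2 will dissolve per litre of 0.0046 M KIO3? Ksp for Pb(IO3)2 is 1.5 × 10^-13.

Pb(IO3)2(s) ⇌ Pb^2+ + 2 IO3^-
Ksp = [Pb^2+][IO3^-]^2
If s mol/L dissolves here, [Pb^2+] = s, [IO3^-] = 0.0046 + 2s ≈ 0.0046 (common-ion effect: IO3^- is already 0.0046 M).
Ksp ≈ s × (0.0046)^2
s = 7.1 × 10^-9 M
Check: 2s = 1.4 × 10^-8 ≪ 0.0046, so the approximation is valid.

7.1 × 10^-9 M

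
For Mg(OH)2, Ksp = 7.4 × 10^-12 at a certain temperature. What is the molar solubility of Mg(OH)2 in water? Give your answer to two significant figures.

1.2 × 10^-4 M

Mg(OH)2(s) <=> Mg^2+(aq) + 2 OH^-(aq)
Ksp = [Mg^2+][OH^-]^2
If s mol/L of Mg(OH)2 dissolves, [Mg^2+] = s and [OH^-] = 2s.
Ksp = s(2s)^2 = 4s^3
s^3 = 7.4 × 10^-12 / 4, so s = 1.2 × 10^-4 M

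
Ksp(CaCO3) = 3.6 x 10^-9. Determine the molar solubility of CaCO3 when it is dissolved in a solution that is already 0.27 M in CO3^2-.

1.3 × 10^-8 M

CaCO3(s) <=> Ca^2+ + CO3^2-
Ksp = [Ca^2+][CO3^2-]
Let s be the molar solubility in this solution. [Ca^2+] = s, [CO3^2-] = 0.27 + s ≈ 0.27 (Ksp is small, so little additional dissolves).
Ksp ≈ s × 0.27
s = 1.3 × 10^-8 M
Check: s = 1.3 × 10^-8 ≪ 0.27, so the approximation is valid.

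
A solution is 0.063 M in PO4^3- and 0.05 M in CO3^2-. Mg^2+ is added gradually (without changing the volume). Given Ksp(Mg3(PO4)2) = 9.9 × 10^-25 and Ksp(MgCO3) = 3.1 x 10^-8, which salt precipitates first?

Mg3(PO4)2

Each salt begins to precipitate when Q = Ksp, i.e. when [Mg^2+] reaches its threshold.
For Mg3(PO4)2: 9.9 × 10^-25 = (0.063)^2 × [Mg^2+]^3  ⇒  [Mg^2+] = 6.3 x 10^-8 M.
For MgCO3: 3.1 x 10^-8 = 0.05 × [Mg^2+]  ⇒  [Mg^2+] = 6.2 × 10^-7 M.
The salt with the lower threshold [Mg^2+] precipitates first: Mg3(PO4)2.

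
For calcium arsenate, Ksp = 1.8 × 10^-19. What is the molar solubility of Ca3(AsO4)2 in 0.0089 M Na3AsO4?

s = 4.4 × 10^-6 M

Ca3(AsO4)2(s) ⇌ 3 Ca^2+(aq) + 2 AsO4^3-(aq)
Ksp = [Ca^2+]^3[AsO4^3-]^2
Let s = moles of Ca3(AsO4)2 that dissolve per litre. [Ca^2+] = 3s, [AsO4^3-] = 0.0089 + 2s ≈ 0.0089 (common-ion effect: AsO4^3- is already 0.0089 M).
Ksp ≈ (3s)^3 × (0.0089)^2
s = 4.4 × 10^-6 M
Check: 2s = 8.8 x 10^-6 ≪ 0.0089, so the approximation is valid.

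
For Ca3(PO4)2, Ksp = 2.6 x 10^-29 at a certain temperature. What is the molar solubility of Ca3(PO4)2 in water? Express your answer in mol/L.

Ca3(PO4)2(s) ⇌ 3 Ca^2+(aq) + 2 PO4^3-(aq)
Ksp = [Ca^2+]^3[PO4^3-]^2
If s mol/L of Ca3(PO4)2 dissolves, [Ca^2+] = 3s and [PO4^3-] = 2s.
Ksp = (3s)^3(2s)^2 = 108s^5
s = (2.6 x 10^-29 / 108)^(1/5) = 7.5 × 10^-7 M

s = 7.5e-7 M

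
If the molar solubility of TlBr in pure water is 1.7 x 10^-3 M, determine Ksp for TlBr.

2.9e-6

TlBr(s) ⇌ Tl^+(aq) + Br^-(aq)
If s mol/L of TlBr dissolves, [Tl^+] = s and [Br^-] = s.
Ksp = [Tl^+][Br^-]
Ksp = (s)(s) = s^2
With s = 1.7 x 10^-3: Ksp = 2.9 × 10^-6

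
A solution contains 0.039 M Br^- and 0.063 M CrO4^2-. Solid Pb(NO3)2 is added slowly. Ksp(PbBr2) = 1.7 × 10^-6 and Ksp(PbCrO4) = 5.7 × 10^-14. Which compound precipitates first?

PbCrO4

Each salt begins to precipitate when Q = Ksp, i.e. when [Pb^2+] reaches its threshold.
For PbBr2: 1.7 × 10^-6 = (0.039)^2 × [Pb^2+]  ⇒  [Pb^2+] = 1.1 x 10^-3 M.
For PbCrO4: 5.7 × 10^-14 = 0.063 × [Pb^2+]  ⇒  [Pb^2+] = 9.0 × 10^-13 M.
The salt with the lower threshold [Pb^2+] precipitates first: PbCrO4.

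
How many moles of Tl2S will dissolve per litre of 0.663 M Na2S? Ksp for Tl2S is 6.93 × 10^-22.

s = 1.62e-11 M

Tl2S(s) <=> 2 Tl^+(aq) + S^2-(aq)
Ksp = [Tl^+]^2[S^2-]
Let s be the molar solubility in this solution. [Tl^+] = 2s, [S^2-] = 0.663 + s ≈ 0.663 (since S^2- from Na2S dominates).
Ksp ≈ (2s)^2 × 0.663
s = 1.62 × 10^-11 M
Check: s = 1.6 x 10^-11 ≪ 0.663, so the approximation is valid.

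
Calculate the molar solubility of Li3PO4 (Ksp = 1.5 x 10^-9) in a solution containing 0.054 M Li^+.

Li3PO4(s) ⇌ 3 Li^+(aq) + PO4^3-(aq)
Ksp = [Li^+]^3[PO4^3-]
If s mol/L dissolves here, [Li^+] = 0.054 + 3s ≈ 0.054, [PO4^3-] = s (since the Li^+ already present dominates).
Ksp ≈ (0.054)^3 × s
s = 9.5 × 10^-6 M
Check: 3s = 2.9 x 10^-5 ≪ 0.054, so the approximation is valid.

9.5 × 10^-6 M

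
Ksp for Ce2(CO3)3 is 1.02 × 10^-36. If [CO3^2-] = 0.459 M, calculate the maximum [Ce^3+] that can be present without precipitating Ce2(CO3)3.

[Ce^3+] ≈ 3.25 × 10^-18 M

Ce2(CO3)3(s) <=> 2 Ce^3+ + 3 CO3^2-
Ksp = [Ce^3+]^2[CO3^2-]^3
Precipitation begins when Q = Ksp. With [CO3^2-] = 0.459 M:
1.02 × 10^-36 = (0.459)^3 × [Ce^3+]^2
[Ce^3+] = (1.02 × 10^-36 / 9.670 x 10^-2)^(1/2) = 3.25 x 10^-18 M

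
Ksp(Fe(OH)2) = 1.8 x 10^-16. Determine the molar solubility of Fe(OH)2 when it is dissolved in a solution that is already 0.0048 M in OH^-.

Fe(OH)2(s) <=> Fe^2+(aq) + 2 OH^-(aq)
Ksp = [Fe^2+][OH^-]^2
If s mol/L dissolves here, [Fe^2+] = s, [OH^-] = 0.0048 + 2s ≈ 0.0048 (common-ion effect: OH^- is already 0.0048 M).
Ksp ≈ s × (0.0048)^2
s = 7.8 × 10^-12 M
Check: 2s = 1.6 × 10^-11 ≪ 0.0048, so the approximation is valid.

s = 7.8e-12 M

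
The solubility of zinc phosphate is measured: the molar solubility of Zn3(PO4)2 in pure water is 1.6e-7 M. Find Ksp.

Zn3(PO4)2(s) <=> 3 Zn^2+ + 2 PO4^3-
For each mole of Zn3(PO4)2 that dissolves: [Zn^2+] = 3s, [PO4^3-] = 2s.
Ksp = [Zn^2+]^3[PO4^3-]^2
Ksp = (3s)^3(2s)^2 = 108s^5
Ksp = 108 × (1.6 × 10^-7)^5 = 1.1 x 10^-32

Ksp = 1.1e-32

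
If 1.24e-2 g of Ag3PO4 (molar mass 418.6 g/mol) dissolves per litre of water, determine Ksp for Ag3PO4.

2.08 x 10^-17

Molar solubility s = (1.24 × 10^-2 g/L) / (418.6 g/mol) = 2.962 × 10^-5 M.
Ag3PO4(s) ⇌ 3 Ag^+ + PO4^3-
Let s = molar solubility. Then [Ag^+] = 3s and [PO4^3-] = s.
Ksp = [Ag^+]^3[PO4^3-]
Ksp = (3s)^3s = 27s^4
Ksp = 27 × (2.962 x 10^-5)^4 = 2.08 × 10^-17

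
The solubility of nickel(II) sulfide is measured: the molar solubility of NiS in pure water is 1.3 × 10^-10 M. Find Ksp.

Ksp = 1.7e-20

NiS(s) ⇌ Ni^2+(aq) + S^2-(aq)
If s mol/L of NiS dissolves, [Ni^2+] = s and [S^2-] = s.
Ksp = [Ni^2+][S^2-]
Ksp = s × s = s^2
Ksp = (1.3 × 10^-10)^2 = 1.7 × 10^-20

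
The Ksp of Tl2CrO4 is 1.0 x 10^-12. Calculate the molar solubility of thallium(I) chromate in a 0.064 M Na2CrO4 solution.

2.0 × 10^-6 M

Tl2CrO4(s) ⇌ 2 Tl^+(aq) + CrO4^2-(aq)
Ksp = [Tl^+]^2[CrO4^2-]
If s mol/L dissolves here, [Tl^+] = 2s, [CrO4^2-] = 0.064 + s ≈ 0.064 (since CrO4^2- from Na2CrO4 dominates).
Ksp ≈ (2s)^2 × 0.064
s = 2.0 × 10^-6 M
Check: s = 2.0 × 10^-6 ≪ 0.064, so the approximation is valid.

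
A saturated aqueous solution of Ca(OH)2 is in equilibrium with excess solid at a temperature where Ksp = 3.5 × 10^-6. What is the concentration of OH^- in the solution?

Ca(OH)2(s) ⇌ Ca^2+(aq) + 2 OH^-(aq)
Ksp = [Ca^2+][OH^-]^2
Let s = molar solubility. Then [Ca^2+] = s and [OH^-] = 2s.
Substituting: Ksp = s(2s)^2 = 4s^3
Solving, s = (3.5 × 10^-6/4)^(1/3) = 9.56 x 10^-3 M
[OH^-] = 2s = 1.9 × 10^-2 M

1.9 × 10^-2 M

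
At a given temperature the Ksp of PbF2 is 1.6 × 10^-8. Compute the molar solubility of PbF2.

s = 1.6 × 10^-3 M

PbF2(s) <=> Pb^2+ + 2 F^-
Ksp = [Pb^2+][F^-]^2
For each mole of PbF2 that dissolves: [Pb^2+] = s, [F^-] = 2s.
Substituting: Ksp = s(2s)^2 = 4s^3
s^3 = 1.6 × 10^-8 / 4, so s = 1.6 x 10^-3 M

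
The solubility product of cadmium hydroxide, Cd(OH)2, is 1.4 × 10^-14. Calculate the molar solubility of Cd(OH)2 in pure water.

s ≈ 1.5 × 10^-5 M

Cd(OH)2(s) ⇌ Cd^2+ + 2 OH^-
Ksp = [Cd^2+][OH^-]^2
Let s = molar solubility. Then [Cd^2+] = s and [OH^-] = 2s.
So Ksp = s × (2s)^2 = 4s^3
s^3 = 1.4 × 10^-14 / 4, so s = 1.5 × 10^-5 M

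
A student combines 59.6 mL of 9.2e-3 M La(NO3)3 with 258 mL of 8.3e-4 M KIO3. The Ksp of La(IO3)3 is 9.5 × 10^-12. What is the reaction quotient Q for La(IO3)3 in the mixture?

5.3 x 10^-13

Total volume = 59.6 + 258 = 317.6 mL.
[La^3+] = 9.2 × 10^-3 × (59.6/317.6) = 1.73 x 10^-3 M
[IO3^-] = 8.3 x 10^-4 × (258/317.6) = 6.74 x 10^-4 M
La(IO3)3(s) <=> La^3+ + 3 IO3^-, so Q = [La^3+][IO3^-]^3
Q = (1.73 x 10^-3)(6.74 × 10^-4)^3 = 5.3 x 10^-13
Q < Ksp, so no precipitate of La(IO3)3 forms.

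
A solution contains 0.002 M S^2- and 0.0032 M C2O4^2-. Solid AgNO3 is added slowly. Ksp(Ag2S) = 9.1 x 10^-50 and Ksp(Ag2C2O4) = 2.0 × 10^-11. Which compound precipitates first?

Each salt begins to precipitate when Q = Ksp, i.e. when [Ag^+] reaches its threshold.
For Ag2S: 9.1 x 10^-50 = 0.002 × [Ag^+]^2  ⇒  [Ag^+] = 6.7 × 10^-24 M.
For Ag2C2O4: 2.0 × 10^-11 = 0.0032 × [Ag^+]^2  ⇒  [Ag^+] = 7.9 × 10^-5 M.
The salt with the lower threshold [Ag^+] precipitates first: Ag2S.

Ag2S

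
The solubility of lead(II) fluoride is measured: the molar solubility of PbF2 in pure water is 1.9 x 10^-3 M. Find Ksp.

Ksp = 2.7 × 10^-8

PbF2(s) <=> Pb^2+ + 2 F^-
With molar solubility s: [Pb^2+] = s, [F^-] = 2s.
Ksp = [Pb^2+][F^-]^2
Ksp = s(2s)^2 = 4s^3
Ksp = 4 × (1.9 x 10^-3)^3 = 2.7 × 10^-8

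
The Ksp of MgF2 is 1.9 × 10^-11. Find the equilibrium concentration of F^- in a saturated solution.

[F^-] = 3.4 x 10^-4 M

MgF2(s) ⇌ Mg^2+ + 2 F^-
Ksp = [Mg^2+][F^-]^2
With molar solubility s: [Mg^2+] = s, [F^-] = 2s.
Substituting: Ksp = s(2s)^2 = 4s^3
s^3 = 1.9 × 10^-11 / 4, so s = 1.68 x 10^-4 M
[F^-] = 2s = 3.4 x 10^-4 M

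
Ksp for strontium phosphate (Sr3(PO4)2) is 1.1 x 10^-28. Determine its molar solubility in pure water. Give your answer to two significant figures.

s ≈ 1.0e-6 M

Sr3(PO4)2(s) <=> 3 Sr^2+ + 2 PO4^3-
Ksp = [Sr^2+]^3[PO4^3-]^2
With molar solubility s: [Sr^2+] = 3s, [PO4^3-] = 2s.
So Ksp = (3s)^3 × (2s)^2 = 108s^5
Solving, s = (1.1 x 10^-28/108)^(1/5) = 1.0 × 10^-6 M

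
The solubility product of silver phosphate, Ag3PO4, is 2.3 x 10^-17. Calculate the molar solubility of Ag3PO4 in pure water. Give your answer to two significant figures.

Ag3PO4(s) ⇌ 3 Ag^+(aq) + PO4^3-(aq)
Ksp = [Ag^+]^3[PO4^3-]
For each mole of Ag3PO4 that dissolves: [Ag^+] = 3s, [PO4^3-] = s.
So Ksp = (3s)^3 × s = 27s^4
Solving, s = (2.3 x 10^-17/27)^(1/4) = 3.0 × 10^-5 M

s = 3.0 × 10^-5 M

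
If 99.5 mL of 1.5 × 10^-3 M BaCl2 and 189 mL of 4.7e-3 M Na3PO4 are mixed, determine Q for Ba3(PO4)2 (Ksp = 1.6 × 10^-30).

Total volume = 99.5 + 189 = 288.5 mL.
[Ba^2+] = 1.5 × 10^-3 × (99.5/288.5) = 5.17 x 10^-4 M
[PO4^3-] = 4.7 × 10^-3 × (189/288.5) = 3.08 × 10^-3 M
Ba3(PO4)2(s) ⇌ 3 Ba^2+(aq) + 2 PO4^3-(aq), so Q = [Ba^2+]^3[PO4^3-]^2
Q = (5.17 × 10^-4)^3(3.08 x 10^-3)^2 = 1.3 x 10^-15
Q > Ksp, so Ba3(PO4)2 will precipitate.

1.3 × 10^-15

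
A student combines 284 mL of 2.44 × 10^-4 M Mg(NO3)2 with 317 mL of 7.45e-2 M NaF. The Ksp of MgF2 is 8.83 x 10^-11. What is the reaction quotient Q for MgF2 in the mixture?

Q ≈ 1.78e-7

Total volume = 284 + 317 = 601 mL.
[Mg^2+] = 2.44 x 10^-4 × (284/601) = 1.153 × 10^-4 M
[F^-] = 7.45 x 10^-2 × (317/601) = 3.930 × 10^-2 M
MgF2(s) <=> Mg^2+(aq) + 2 F^-(aq), so Q = [Mg^2+][F^-]^2
Q = (1.153 × 10^-4)(3.930 × 10^-2)^2 = 1.78 × 10^-7
Q > Ksp, so MgF2 will precipitate.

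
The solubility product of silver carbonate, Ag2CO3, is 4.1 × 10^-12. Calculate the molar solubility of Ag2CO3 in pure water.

Ag2CO3(s) <=> 2 Ag^+ + CO3^2-
Ksp = [Ag^+]^2[CO3^2-]
If s mol/L of Ag2CO3 dissolves, [Ag^+] = 2s and [CO3^2-] = s.
So Ksp = (2s)^2 × s = 4s^3
Solving, s = (4.1 × 10^-12/4)^(1/3) = 1.0 × 10^-4 M

s ≈ 1.0 × 10^-4 M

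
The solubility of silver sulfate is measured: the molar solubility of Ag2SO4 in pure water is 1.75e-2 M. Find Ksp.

Ksp ≈ 2.14e-5

Ag2SO4(s) ⇌ 2 Ag^+ + SO4^2-
If s mol/L of Ag2SO4 dissolves, [Ag^+] = 2s and [SO4^2-] = s.
Ksp = [Ag^+]^2[SO4^2-]
So Ksp = (2s)^2 × s = 4s^3
Ksp = 4 × (1.75 x 10^-2)^3 = 2.14 x 10^-5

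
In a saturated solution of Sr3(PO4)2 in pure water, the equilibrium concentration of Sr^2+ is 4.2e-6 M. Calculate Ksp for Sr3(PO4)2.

5.8 × 10^-28

Sr3(PO4)2(s) ⇌ 3 Sr^2+(aq) + 2 PO4^3-(aq)
Stoichiometry gives [PO4^3-] = (2/3)[Sr^2+] = 2.80 × 10^-6 M.
Ksp = [Sr^2+]^3[PO4^3-]^2
Ksp = (4.2 × 10^-6)^3 × (2.80 x 10^-6)^2 = 5.8 × 10^-28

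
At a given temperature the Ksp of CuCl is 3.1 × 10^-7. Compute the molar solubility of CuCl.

CuCl(s) ⇌ Cu^+(aq) + Cl^-(aq)
Ksp = [Cu^+][Cl^-]
With molar solubility s: [Cu^+] = s, [Cl^-] = s.
Ksp = s × s = s^2
s = (3.1 × 10^-7)^(1/2) = 5.6 × 10^-4 M

s ≈ 5.6e-4 M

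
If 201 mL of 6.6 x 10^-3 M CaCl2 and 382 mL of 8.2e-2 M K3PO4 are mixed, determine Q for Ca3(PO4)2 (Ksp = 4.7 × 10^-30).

Q = 3.4e-11

Total volume = 201 + 382 = 583 mL.
[Ca^2+] = 6.6 x 10^-3 × (201/583) = 2.28 × 10^-3 M
[PO4^3-] = 8.2 × 10^-2 × (382/583) = 5.37 × 10^-2 M
Ca3(PO4)2(s) <=> 3 Ca^2+(aq) + 2 PO4^3-(aq), so Q = [Ca^2+]^3[PO4^3-]^2
Q = (2.28 × 10^-3)^3(5.37 × 10^-2)^2 = 3.4 × 10^-11
Q > Ksp, so Ca3(PO4)2 will precipitate.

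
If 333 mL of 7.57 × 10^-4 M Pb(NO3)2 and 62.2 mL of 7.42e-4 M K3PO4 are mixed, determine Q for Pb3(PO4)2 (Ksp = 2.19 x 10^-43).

Total volume = 333 + 62.2 = 395.2 mL.
[Pb^2+] = 7.57 × 10^-4 × (333/395.2) = 6.379 × 10^-4 M
[PO4^3-] = 7.42 x 10^-4 × (62.2/395.2) = 1.168 × 10^-4 M
Pb3(PO4)2(s) <=> 3 Pb^2+(aq) + 2 PO4^3-(aq), so Q = [Pb^2+]^3[PO4^3-]^2
Q = (6.379 x 10^-4)^3(1.168 × 10^-4)^2 = 3.54 x 10^-18
Q > Ksp, so Pb3(PO4)2 will precipitate.

Q = 3.54 × 10^-18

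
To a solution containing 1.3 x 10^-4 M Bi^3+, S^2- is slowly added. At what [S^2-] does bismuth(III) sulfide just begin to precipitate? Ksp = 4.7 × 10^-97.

Bi2S3(s) ⇌ 2 Bi^3+(aq) + 3 S^2-(aq)
Ksp = [Bi^3+]^2[S^2-]^3
Precipitation begins when Q = Ksp. With [Bi^3+] = 1.3 x 10^-4 M:
4.7 × 10^-97 = (1.3 x 10^-4)^2 × [S^2-]^3
[S^2-] = (4.7 × 10^-97 / 1.69 x 10^-8)^(1/3) = 3.0 x 10^-30 M

[S^2-] ≈ 3.0 × 10^-30 M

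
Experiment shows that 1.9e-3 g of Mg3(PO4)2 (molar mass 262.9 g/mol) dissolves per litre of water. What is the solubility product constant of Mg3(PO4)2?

Ksp ≈ 2.1e-24

Molar solubility s = (1.9 × 10^-3 g/L) / (262.9 g/mol) = 7.23 × 10^-6 M.
Mg3(PO4)2(s) ⇌ 3 Mg^2+ + 2 PO4^3-
With molar solubility s: [Mg^2+] = 3s, [PO4^3-] = 2s.
Ksp = [Mg^2+]^3[PO4^3-]^2
Ksp = (3s)^3(2s)^2 = 108s^5
With s = 7.23 × 10^-6: Ksp = 2.1 × 10^-24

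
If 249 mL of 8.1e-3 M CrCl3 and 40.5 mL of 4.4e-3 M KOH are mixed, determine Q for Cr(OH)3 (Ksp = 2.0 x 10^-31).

Total volume = 249 + 40.5 = 289.5 mL.
[Cr^3+] = 8.1 × 10^-3 × (249/289.5) = 6.97 × 10^-3 M
[OH^-] = 4.4 × 10^-3 × (40.5/289.5) = 6.16 × 10^-4 M
Cr(OH)3(s) <=> Cr^3+ + 3 OH^-, so Q = [Cr^3+][OH^-]^3
Q = (6.97 × 10^-3)(6.16 × 10^-4)^3 = 1.6 × 10^-12
Q > Ksp, so Cr(OH)3 will precipitate.

1.6 × 10^-12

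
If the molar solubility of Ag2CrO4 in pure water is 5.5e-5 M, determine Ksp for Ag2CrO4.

Ag2CrO4(s) ⇌ 2 Ag^+(aq) + CrO4^2-(aq)
With molar solubility s: [Ag^+] = 2s, [CrO4^2-] = s.
Ksp = [Ag^+]^2[CrO4^2-]
Ksp = (2s)^2s = 4s^3
Ksp = 4 × (5.5 × 10^-5)^3 = 6.7 × 10^-13

Ksp = 6.7e-13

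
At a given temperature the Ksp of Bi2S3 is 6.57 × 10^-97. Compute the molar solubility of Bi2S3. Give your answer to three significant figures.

s ≈ 2.27e-20 M

Bi2S3(s) ⇌ 2 Bi^3+ + 3 S^2-
Ksp = [Bi^3+]^2[S^2-]^3
For each mole of Bi2S3 that dissolves: [Bi^3+] = 2s, [S^2-] = 3s.
So Ksp = (2s)^2 × (3s)^3 = 108s^5
s^5 = 6.57 × 10^-97 / 108, so s = 2.27 x 10^-20 M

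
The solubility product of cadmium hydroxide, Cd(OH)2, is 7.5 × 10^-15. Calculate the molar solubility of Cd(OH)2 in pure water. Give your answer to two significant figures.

1.2 × 10^-5 M

Cd(OH)2(s) <=> Cd^2+ + 2 OH^-
Ksp = [Cd^2+][OH^-]^2
Let s = molar solubility. Then [Cd^2+] = s and [OH^-] = 2s.
Substituting: Ksp = s(2s)^2 = 4s^3
s = (7.5 × 10^-15 / 4)^(1/3) = 1.2 x 10^-5 M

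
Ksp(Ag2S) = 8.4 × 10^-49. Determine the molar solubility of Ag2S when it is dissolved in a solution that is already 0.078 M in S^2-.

Ag2S(s) ⇌ 2 Ag^+ + S^2-
Ksp = [Ag^+]^2[S^2-]
If s mol/L dissolves here, [Ag^+] = 2s, [S^2-] = 0.078 + s ≈ 0.078 (since the S^2- already present dominates).
Ksp ≈ (2s)^2 × 0.078
s = 1.6 × 10^-24 M
Check: s = 1.6 × 10^-24 ≪ 0.078, so the approximation is valid.

1.6e-24 M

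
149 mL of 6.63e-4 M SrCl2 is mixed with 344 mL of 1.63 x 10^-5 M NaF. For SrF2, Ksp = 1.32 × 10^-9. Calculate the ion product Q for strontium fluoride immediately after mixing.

Q = 2.59 x 10^-14

Total volume = 149 + 344 = 493 mL.
[Sr^2+] = 6.63 × 10^-4 × (149/493) = 2.004 × 10^-4 M
[F^-] = 1.63 x 10^-5 × (344/493) = 1.137 × 10^-5 M
SrF2(s) ⇌ Sr^2+(aq) + 2 F^-(aq), so Q = [Sr^2+][F^-]^2
Q = (2.004 × 10^-4)(1.137 × 10^-5)^2 = 2.59 × 10^-14
Q < Ksp, so no precipitate of SrF2 forms.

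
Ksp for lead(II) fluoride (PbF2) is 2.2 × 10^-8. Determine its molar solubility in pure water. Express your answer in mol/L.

PbF2(s) ⇌ Pb^2+ + 2 F^-
Ksp = [Pb^2+][F^-]^2
With molar solubility s: [Pb^2+] = s, [F^-] = 2s.
So Ksp = s × (2s)^2 = 4s^3
s = (2.2 × 10^-8 / 4)^(1/3) = 1.8 × 10^-3 M

1.8 x 10^-3 M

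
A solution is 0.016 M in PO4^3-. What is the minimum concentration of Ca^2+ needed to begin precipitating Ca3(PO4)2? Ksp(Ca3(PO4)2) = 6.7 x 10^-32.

6.4 × 10^-10 M

Ca3(PO4)2(s) <=> 3 Ca^2+(aq) + 2 PO4^3-(aq)
Ksp = [Ca^2+]^3[PO4^3-]^2
Precipitation begins when Q = Ksp. With [PO4^3-] = 0.016 M:
6.7 x 10^-32 = (0.016)^2 × [Ca^2+]^3
[Ca^2+] = (6.7 x 10^-32 / 2.56 × 10^-4)^(1/3) = 6.4 × 10^-10 M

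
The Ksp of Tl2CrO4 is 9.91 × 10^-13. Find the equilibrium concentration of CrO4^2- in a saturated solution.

6.28 × 10^-5 M

Tl2CrO4(s) ⇌ 2 Tl^+(aq) + CrO4^2-(aq)
Ksp = [Tl^+]^2[CrO4^2-]
For each mole of Tl2CrO4 that dissolves: [Tl^+] = 2s, [CrO4^2-] = s.
So Ksp = (2s)^2 × s = 4s^3
Solving, s = (9.91 × 10^-13/4)^(1/3) = 6.281 × 10^-5 M
[CrO4^2-] = s = 6.28 × 10^-5 M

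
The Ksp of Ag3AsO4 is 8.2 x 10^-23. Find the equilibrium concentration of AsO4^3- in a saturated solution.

Ag3AsO4(s) ⇌ 3 Ag^+(aq) + AsO4^3-(aq)
Ksp = [Ag^+]^3[AsO4^3-]
With molar solubility s: [Ag^+] = 3s, [AsO4^3-] = s.
Substituting: Ksp = (3s)^3s = 27s^4
Solving, s = (8.2 x 10^-23/27)^(1/4) = 1.32 x 10^-6 M
[AsO4^3-] = s = 1.3 x 10^-6 M

[AsO4^3-] = 1.3 x 10^-6 M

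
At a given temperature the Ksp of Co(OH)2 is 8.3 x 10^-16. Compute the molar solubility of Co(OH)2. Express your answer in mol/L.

5.9 x 10^-6 M

Co(OH)2(s) ⇌ Co^2+(aq) + 2 OH^-(aq)
Ksp = [Co^2+][OH^-]^2
For each mole of Co(OH)2 that dissolves: [Co^2+] = s, [OH^-] = 2s.
Substituting: Ksp = s(2s)^2 = 4s^3
s^3 = 8.3 x 10^-16 / 4, so s = 5.9 × 10^-6 M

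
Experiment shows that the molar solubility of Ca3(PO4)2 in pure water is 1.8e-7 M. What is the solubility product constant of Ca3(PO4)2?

Ca3(PO4)2(s) ⇌ 3 Ca^2+ + 2 PO4^3-
For each mole of Ca3(PO4)2 that dissolves: [Ca^2+] = 3s, [PO4^3-] = 2s.
Ksp = [Ca^2+]^3[PO4^3-]^2
Substituting: Ksp = (3s)^3(2s)^2 = 108s^5
With s = 1.8 × 10^-7: Ksp = 2.0 × 10^-32

Ksp ≈ 2.0e-32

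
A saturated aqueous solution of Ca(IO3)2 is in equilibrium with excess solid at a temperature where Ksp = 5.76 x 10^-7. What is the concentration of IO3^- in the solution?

[IO3^-] = 0.0105 M

Ca(IO3)2(s) <=> Ca^2+(aq) + 2 IO3^-(aq)
Ksp = [Ca^2+][IO3^-]^2
For each mole of Ca(IO3)2 that dissolves: [Ca^2+] = s, [IO3^-] = 2s.
Ksp = s(2s)^2 = 4s^3
s^3 = 5.76 x 10^-7 / 4, so s = 5.241 x 10^-3 M
[IO3^-] = 2s = 1.05 x 10^-2 M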